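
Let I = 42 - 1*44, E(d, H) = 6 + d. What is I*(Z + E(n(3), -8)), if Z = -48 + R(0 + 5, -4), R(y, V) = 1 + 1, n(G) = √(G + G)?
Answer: 80 - 2*√6 ≈ 75.101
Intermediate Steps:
n(G) = √2*√G (n(G) = √(2*G) = √2*√G)
R(y, V) = 2
I = -2 (I = 42 - 44 = -2)
Z = -46 (Z = -48 + 2 = -46)
I*(Z + E(n(3), -8)) = -2*(-46 + (6 + √2*√3)) = -2*(-46 + (6 + √6)) = -2*(-40 + √6) = 80 - 2*√6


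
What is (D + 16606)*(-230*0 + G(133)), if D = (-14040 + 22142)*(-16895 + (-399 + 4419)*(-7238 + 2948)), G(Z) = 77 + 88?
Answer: -23077285816860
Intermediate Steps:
G(Z) = 165
D = -139862354890 (D = 8102*(-16895 + 4020*(-4290)) = 8102*(-16895 - 17245800) = 8102*(-17262695) = -139862354890)
(D + 16606)*(-230*0 + G(133)) = (-139862354890 + 16606)*(-230*0 + 165) = -139862338284*(0 + 165) = -139862338284*165 = -23077285816860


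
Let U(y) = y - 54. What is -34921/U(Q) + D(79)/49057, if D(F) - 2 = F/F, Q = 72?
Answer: -1713119443/883026 ≈ -1940.1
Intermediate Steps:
D(F) = 3 (D(F) = 2 + F/F = 2 + 1 = 3)
U(y) = -54 + y
-34921/U(Q) + D(79)/49057 = -34921/(-54 + 72) + 3/49057 = -34921/18 + 3*(1/49057) = -34921*1/18 + 3/49057 = -34921/18 + 3/49057 = -1713119443/883026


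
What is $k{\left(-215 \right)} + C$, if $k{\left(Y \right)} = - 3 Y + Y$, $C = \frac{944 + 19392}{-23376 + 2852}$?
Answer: $\frac{2201246}{5131} \approx 429.01$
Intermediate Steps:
$C = - \frac{5084}{5131}$ ($C = \frac{20336}{-20524} = 20336 \left(- \frac{1}{20524}\right) = - \frac{5084}{5131} \approx -0.99084$)
$k{\left(Y \right)} = - 2 Y$
$k{\left(-215 \right)} + C = \left(-2\right) \left(-215\right) - \frac{5084}{5131} = 430 - \frac{5084}{5131} = \frac{2201246}{5131}$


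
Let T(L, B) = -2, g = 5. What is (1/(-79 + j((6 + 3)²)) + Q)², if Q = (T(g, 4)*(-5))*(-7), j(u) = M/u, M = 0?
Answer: 30591961/6241 ≈ 4901.8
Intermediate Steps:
j(u) = 0 (j(u) = 0/u = 0)
Q = -70 (Q = -2*(-5)*(-7) = 10*(-7) = -70)
(1/(-79 + j((6 + 3)²)) + Q)² = (1/(-79 + 0) - 70)² = (1/(-79) - 70)² = (-1/79 - 70)² = (-5531/79)² = 30591961/6241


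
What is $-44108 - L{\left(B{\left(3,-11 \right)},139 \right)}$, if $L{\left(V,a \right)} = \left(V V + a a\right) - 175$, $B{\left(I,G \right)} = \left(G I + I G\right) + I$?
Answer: $-67223$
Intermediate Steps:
$B{\left(I,G \right)} = I + 2 G I$ ($B{\left(I,G \right)} = \left(G I + G I\right) + I = 2 G I + I = I + 2 G I$)
$L{\left(V,a \right)} = -175 + V^{2} + a^{2}$ ($L{\left(V,a \right)} = \left(V^{2} + a^{2}\right) - 175 = -175 + V^{2} + a^{2}$)
$-44108 - L{\left(B{\left(3,-11 \right)},139 \right)} = -44108 - \left(-175 + \left(3 \left(1 + 2 \left(-11\right)\right)\right)^{2} + 139^{2}\right) = -44108 - \left(-175 + \left(3 \left(1 - 22\right)\right)^{2} + 19321\right) = -44108 - \left(-175 + \left(3 \left(-21\right)\right)^{2} + 19321\right) = -44108 - \left(-175 + \left(-63\right)^{2} + 19321\right) = -44108 - \left(-175 + 3969 + 19321\right) = -44108 - 23115 = -67223$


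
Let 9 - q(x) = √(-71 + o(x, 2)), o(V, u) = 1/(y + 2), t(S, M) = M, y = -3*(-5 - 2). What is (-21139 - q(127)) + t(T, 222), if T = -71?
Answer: -20926 + 4*I*√2346/23 ≈ -20926.0 + 8.4236*I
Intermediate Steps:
y = 21 (y = -3*(-7) = 21)
o(V, u) = 1/23 (o(V, u) = 1/(21 + 2) = 1/23)
q(x) = 9 - 4*I*√2346/23 (q(x) = 9 - √(-71 + 1/23) = 9 - √(-1632/23) = 9 - 4*I*√2346/23)
(-21139 - q(127)) + t(T, 222) = (-21139 - (9 - 4*I*√2346/23)) + 222 = (-21139 + (-9 + 4*I*√2346/23)) + 222 = (-21148 + 4*I*√2346/23) + 222 = -20926 + 4*I*√2346/23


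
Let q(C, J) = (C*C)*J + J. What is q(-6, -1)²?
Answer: 1369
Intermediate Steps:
q(C, J) = J + J*C² (q(C, J) = C²*J + J = J*C² + J = J + J*C²)
q(-6, -1)² = (-(1 + (-6)²))² = (-(1 + 36))² = (-1*37)² = (-37)² = 1369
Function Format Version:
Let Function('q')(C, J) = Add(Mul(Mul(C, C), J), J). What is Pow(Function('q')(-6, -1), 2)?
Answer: 1369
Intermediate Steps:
Function('q')(C, J) = Add(J, Mul(J, Pow(C, 2))) (Function('q')(C, J) = Add(Mul(Pow(C, 2), J), J) = Add(Mul(J, Pow(C, 2)), J) = Add(J, Mul(J, Pow(C, 2))))
Pow(Function('q')(-6, -1), 2) = Pow(Mul(-1, Add(1, Pow(-6, 2))), 2) = Pow(Mul(-1, Add(1, 36)), 2) = Pow(Mul(-1, 37), 2) = Pow(-37, 2) = 1369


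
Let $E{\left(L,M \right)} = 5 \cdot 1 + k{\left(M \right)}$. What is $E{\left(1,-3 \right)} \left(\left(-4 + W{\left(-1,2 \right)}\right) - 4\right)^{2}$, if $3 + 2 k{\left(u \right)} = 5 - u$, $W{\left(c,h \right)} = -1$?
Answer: $\frac{1215}{2} \approx 607.5$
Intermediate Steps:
$k{\left(u \right)} = 1 - \frac{u}{2}$ ($k{\left(u \right)} = - \frac{3}{2} + \frac{5 - u}{2} = - \frac{3}{2} - \left(- \frac{5}{2} + \frac{u}{2}\right) = 1 - \frac{u}{2}$)
$E{\left(L,M \right)} = 6 - \frac{M}{2}$ ($E{\left(L,M \right)} = 5 \cdot 1 - \left(-1 + \frac{M}{2}\right) = 5 - \left(-1 + \frac{M}{2}\right) = 6 - \frac{M}{2}$)
$E{\left(1,-3 \right)} \left(\left(-4 + W{\left(-1,2 \right)}\right) - 4\right)^{2} = \left(6 - - \frac{3}{2}\right) \left(\left(-4 - 1\right) - 4\right)^{2} = \left(6 + \frac{3}{2}\right) \left(-5 - 4\right)^{2} = \frac{15 \left(-9\right)^{2}}{2} = \frac{15}{2} \cdot 81 = \frac{1215}{2}$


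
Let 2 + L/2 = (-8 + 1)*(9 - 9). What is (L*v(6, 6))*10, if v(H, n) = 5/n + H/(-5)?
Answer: 44/3 ≈ 14.667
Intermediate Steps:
v(H, n) = 5/n - H/5 (v(H, n) = 5/n + H*(-1/5) = 5/n - H/5)
L = -4 (L = -4 + 2*((-8 + 1)*(9 - 9)) = -4 + 2*(-7*0) = -4 + 2*0 = -4 + 0 = -4)
(L*v(6, 6))*10 = -4*(5/6 - 1/5*6)*10 = -4*(5*(1/6) - 6/5)*10 = -4*(5/6 - 6/5)*10 = -4*(-11/30)*10 = (22/15)*10 = 44/3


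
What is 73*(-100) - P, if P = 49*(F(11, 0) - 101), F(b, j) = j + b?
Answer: -2890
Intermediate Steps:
F(b, j) = b + j
P = -4410 (P = 49*((11 + 0) - 101) = 49*(11 - 101) = 49*(-90) = -4410)
73*(-100) - P = 73*(-100) - 1*(-4410) = -7300 + 4410 = -2890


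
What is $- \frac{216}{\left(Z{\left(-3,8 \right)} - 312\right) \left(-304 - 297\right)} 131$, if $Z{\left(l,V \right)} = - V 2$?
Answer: $- \frac{3537}{24641} \approx -0.14354$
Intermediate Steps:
$Z{\left(l,V \right)} = - 2 V$
$- \frac{216}{\left(Z{\left(-3,8 \right)} - 312\right) \left(-304 - 297\right)} 131 = - \frac{216}{\left(\left(-2\right) 8 - 312\right) \left(-304 - 297\right)} 131 = - \frac{216}{\left(-16 - 312\right) \left(-601\right)} 131 = - \frac{216}{\left(-328\right) \left(-601\right)} 131 = - \frac{216}{197128} \cdot 131 = \left(-216\right) \frac{1}{197128} \cdot 131 = \left(- \frac{27}{24641}\right) 131 = - \frac{3537}{24641}$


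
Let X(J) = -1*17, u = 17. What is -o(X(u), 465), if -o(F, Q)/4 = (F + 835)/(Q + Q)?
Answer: 1636/465 ≈ 3.5183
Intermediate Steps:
X(J) = -17
o(F, Q) = -2*(835 + F)/Q (o(F, Q) = -4*(F + 835)/(Q + Q) = -4*(835 + F)/(2*Q) = -4*(835 + F)*1/(2*Q) = -2*(835 + F)/Q)
-o(X(u), 465) = -2*(-835 - 1*(-17))/465 = -2*(-835 + 17)/465 = -2*(-818)/465 = -1*(-1636/465) = 1636/465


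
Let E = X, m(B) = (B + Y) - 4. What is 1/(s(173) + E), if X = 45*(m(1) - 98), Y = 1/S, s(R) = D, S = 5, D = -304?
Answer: -1/4840 ≈ -0.00020661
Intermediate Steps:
s(R) = -304
Y = 1/5 ≈ 0.20000
m(B) = -19/5 + B (m(B) = (B + 1/5) - 4 = (1/5 + B) - 4 = -19/5 + B)
X = -4536 (X = 45*((-19/5 + 1) - 98) = 45*(-14/5 - 98) = 45*(-504/5) = -4536)
E = -4536
1/(s(173) + E) = 1/(-304 - 4536) = 1/(-4840) = -1/4840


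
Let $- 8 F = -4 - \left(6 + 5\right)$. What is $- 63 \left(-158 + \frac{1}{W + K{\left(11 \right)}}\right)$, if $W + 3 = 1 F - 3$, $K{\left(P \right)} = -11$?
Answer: $\frac{1204938}{121} \approx 9958.2$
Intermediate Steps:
$F = \frac{15}{8}$ ($F = - \frac{-4 - \left(6 + 5\right)}{8} = - \frac{-4 - 11}{8} = \left(- \frac{1}{8}\right) \left(-15\right) = \frac{15}{8} \approx 1.875$)
$W = - \frac{33}{8}$ ($W = -3 + \left(1 \cdot \frac{15}{8} - 3\right) = -3 + \left(\frac{15}{8} - 3\right) = -3 - \frac{9}{8} = - \frac{33}{8} \approx -4.125$)
$- 63 \left(-158 + \frac{1}{W + K{\left(11 \right)}}\right) = - 63 \left(-158 + \frac{1}{- \frac{33}{8} - 11}\right) = - 63 \left(-158 + \frac{1}{- \frac{121}{8}}\right) = - 63 \left(-158 - \frac{8}{121}\right) = \left(-63\right) \left(- \frac{19126}{121}\right) = \frac{1204938}{121}$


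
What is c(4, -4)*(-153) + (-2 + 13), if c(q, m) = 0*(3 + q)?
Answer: 11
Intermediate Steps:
c(q, m) = 0
c(4, -4)*(-153) + (-2 + 13) = 0*(-153) + (-2 + 13) = 0 + 11 = 11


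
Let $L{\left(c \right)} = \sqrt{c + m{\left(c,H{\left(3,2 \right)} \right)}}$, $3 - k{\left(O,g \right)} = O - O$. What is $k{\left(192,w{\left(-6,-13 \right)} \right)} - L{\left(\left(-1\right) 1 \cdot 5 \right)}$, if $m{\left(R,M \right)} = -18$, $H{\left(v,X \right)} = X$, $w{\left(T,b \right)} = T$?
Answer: $3 - i \sqrt{23} \approx 3.0 - 4.7958 i$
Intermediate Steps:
$k{\left(O,g \right)} = 3$ ($k{\left(O,g \right)} = 3 - \left(O - O\right) = 3 - 0 = 3 + 0 = 3$)
$L{\left(c \right)} = \sqrt{-18 + c}$ ($L{\left(c \right)} = \sqrt{c - 18} = \sqrt{-18 + c}$)
$k{\left(192,w{\left(-6,-13 \right)} \right)} - L{\left(\left(-1\right) 1 \cdot 5 \right)} = 3 - \sqrt{-18 + \left(-1\right) 1 \cdot 5} = 3 - \sqrt{-18 - 5} = 3 - \sqrt{-23} = 3 - i \sqrt{23}$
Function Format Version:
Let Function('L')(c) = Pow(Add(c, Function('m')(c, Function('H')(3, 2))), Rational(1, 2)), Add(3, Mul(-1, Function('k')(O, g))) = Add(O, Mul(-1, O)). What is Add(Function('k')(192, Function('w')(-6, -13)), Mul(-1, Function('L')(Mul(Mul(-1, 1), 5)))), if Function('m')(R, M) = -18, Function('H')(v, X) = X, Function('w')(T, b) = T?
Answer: Add(3, Mul(-1, I, Pow(23, Rational(1, 2)))) ≈ Add(3.0000, Mul(-4.7958, I))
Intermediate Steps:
Function('k')(O, g) = 3 (Function('k')(O, g) = Add(3, Mul(-1, Add(O, Mul(-1, O)))) = Add(3, Mul(-1, 0)) = Add(3, 0) = 3)
Function('L')(c) = Pow(Add(-18, c), Rational(1, 2)) (Function('L')(c) = Pow(Add(c, -18), Rational(1, 2)) = Pow(Add(-18, c), Rational(1, 2)))
Add(Function('k')(192, Function('w')(-6, -13)), Mul(-1, Function('L')(Mul(Mul(-1, 1), 5)))) = Add(3, Mul(-1, Pow(Add(-18, Mul(Mul(-1, 1), 5)), Rational(1, 2)))) = Add(3, Mul(-1, Pow(Add(-18, Mul(-1, 5)), Rational(1, 2)))) = Add(3, Mul(-1, Pow(Add(-18, -5), Rational(1, 2)))) = Add(3, Mul(-1, Pow(-23, Rational(1, 2)))) = Add(3, Mul(-1, Mul(I, Pow(23, Rational(1, 2))))) = Add(3, Mul(-1, I, Pow(23, Rational(1, 2))))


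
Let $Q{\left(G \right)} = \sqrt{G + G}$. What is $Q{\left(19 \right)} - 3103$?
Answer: $-3103 + \sqrt{38} \approx -3096.8$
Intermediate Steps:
$Q{\left(G \right)} = \sqrt{2} \sqrt{G}$ ($Q{\left(G \right)} = \sqrt{2 G} = \sqrt{2} \sqrt{G}$)
$Q{\left(19 \right)} - 3103 = \sqrt{2} \sqrt{19} - 3103 = \sqrt{38} - 3103 = -3103 + \sqrt{38}$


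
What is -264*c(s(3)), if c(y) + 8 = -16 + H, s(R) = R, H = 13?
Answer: 2904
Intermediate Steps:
c(y) = -11 (c(y) = -8 + (-16 + 13) = -8 - 3 = -11)
-264*c(s(3)) = -264*(-11) = 2904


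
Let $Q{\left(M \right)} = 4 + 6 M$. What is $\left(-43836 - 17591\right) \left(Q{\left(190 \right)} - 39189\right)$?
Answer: $2336990215$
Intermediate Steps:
$\left(-43836 - 17591\right) \left(Q{\left(190 \right)} - 39189\right) = \left(-43836 - 17591\right) \left(\left(4 + 6 \cdot 190\right) - 39189\right) = - 61427 \left(\left(4 + 1140\right) - 39189\right) = - 61427 \left(1144 - 39189\right) = \left(-61427\right) \left(-38045\right) = 2336990215$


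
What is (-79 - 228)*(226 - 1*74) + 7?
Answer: -46657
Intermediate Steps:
(-79 - 228)*(226 - 1*74) + 7 = -307*(226 - 74) + 7 = -307*152 + 7 = -46664 + 7 = -46657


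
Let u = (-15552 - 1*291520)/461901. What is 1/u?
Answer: -461901/307072 ≈ -1.5042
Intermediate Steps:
u = -307072/461901 (u = (-15552 - 291520)*(1/461901) = -307072*1/461901 = -307072/461901 ≈ -0.66480)
1/u = 1/(-307072/461901) = -461901/307072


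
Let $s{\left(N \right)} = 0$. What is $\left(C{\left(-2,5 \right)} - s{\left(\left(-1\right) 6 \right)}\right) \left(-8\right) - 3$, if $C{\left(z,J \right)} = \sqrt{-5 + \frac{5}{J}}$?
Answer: $-3 - 16 i \approx -3.0 - 16.0 i$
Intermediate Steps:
$\left(C{\left(-2,5 \right)} - s{\left(\left(-1\right) 6 \right)}\right) \left(-8\right) - 3 = \left(\sqrt{-5 + \frac{5}{5}} - 0\right) \left(-8\right) - 3 = \left(\sqrt{-5 + 5 \cdot \frac{1}{5}} + 0\right) \left(-8\right) - 3 = \left(\sqrt{-5 + 1} + 0\right) \left(-8\right) - 3 = \left(\sqrt{-4} + 0\right) \left(-8\right) - 3 = \left(2 i + 0\right) \left(-8\right) - 3 = 2 i \left(-8\right) - 3 = - 16 i - 3 = -3 - 16 i$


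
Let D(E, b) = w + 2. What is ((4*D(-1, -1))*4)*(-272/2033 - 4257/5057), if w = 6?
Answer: -1283838080/10280881 ≈ -124.88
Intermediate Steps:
D(E, b) = 8 (D(E, b) = 6 + 2 = 8)
((4*D(-1, -1))*4)*(-272/2033 - 4257/5057) = ((4*8)*4)*(-272/2033 - 4257/5057) = (32*4)*(-272*1/2033 - 4257*1/5057) = 128*(-272/2033 - 4257/5057) = 128*(-10029985/10280881) = -1283838080/10280881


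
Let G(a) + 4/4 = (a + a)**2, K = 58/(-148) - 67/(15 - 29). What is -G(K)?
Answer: -5113095/67081 ≈ -76.223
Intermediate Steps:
K = 1138/259 (K = 58*(-1/148) - 67/(-14) = -29/74 - 67*(-1/14) = -29/74 + 67/14 = 1138/259 ≈ 4.3938)
G(a) = -1 + 4*a**2 (G(a) = -1 + (a + a)**2 = -1 + (2*a)**2 = -1 + 4*a**2)
-G(K) = -(-1 + 4*(1138/259)**2) = -(-1 + 4*(1295044/67081)) = -(-1 + 5180176/67081) = -1*5113095/67081 = -5113095/67081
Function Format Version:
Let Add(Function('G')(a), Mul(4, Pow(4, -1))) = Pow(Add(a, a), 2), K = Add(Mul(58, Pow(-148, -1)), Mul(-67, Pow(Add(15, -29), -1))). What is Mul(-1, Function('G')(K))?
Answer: Rational(-5113095, 67081) ≈ -76.223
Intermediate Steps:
K = Rational(1138, 259) (K = Add(Mul(58, Rational(-1, 148)), Mul(-67, Pow(-14, -1))) = Add(Rational(-29, 74), Mul(-67, Rational(-1, 14))) = Add(Rational(-29, 74), Rational(67, 14)) = Rational(1138, 259) ≈ 4.3938)
Function('G')(a) = Add(-1, Mul(4, Pow(a, 2))) (Function('G')(a) = Add(-1, Pow(Add(a, a), 2)) = Add(-1, Pow(Mul(2, a), 2)) = Add(-1, Mul(4, Pow(a, 2))))
Mul(-1, Function('G')(K)) = Mul(-1, Add(-1, Mul(4, Pow(Rational(1138, 259), 2)))) = Mul(-1, Add(-1, Mul(4, Rational(1295044, 67081)))) = Mul(-1, Add(-1, Rational(5180176, 67081))) = Mul(-1, Rational(5113095, 67081)) = Rational(-5113095, 67081)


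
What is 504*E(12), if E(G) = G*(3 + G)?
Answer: 90720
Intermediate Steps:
504*E(12) = 504*(12*(3 + 12)) = 504*(12*15) = 504*180 = 90720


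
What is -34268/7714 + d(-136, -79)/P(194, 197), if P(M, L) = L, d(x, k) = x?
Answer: -3899950/759829 ≈ -5.1327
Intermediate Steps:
-34268/7714 + d(-136, -79)/P(194, 197) = -34268/7714 - 136/197 = -34268*1/7714 - 136*1/197 = -17134/3857 - 136/197 = -3899950/759829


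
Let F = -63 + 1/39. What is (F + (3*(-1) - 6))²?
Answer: 7879249/1521 ≈ 5180.3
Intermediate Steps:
F = -2456/39 (F = -63 + 1/39 = -2456/39 ≈ -62.974)
(F + (3*(-1) - 6))² = (-2456/39 + (3*(-1) - 6))² = (-2456/39 + (-3 - 6))² = (-2456/39 - 9)² = (-2807/39)² = 7879249/1521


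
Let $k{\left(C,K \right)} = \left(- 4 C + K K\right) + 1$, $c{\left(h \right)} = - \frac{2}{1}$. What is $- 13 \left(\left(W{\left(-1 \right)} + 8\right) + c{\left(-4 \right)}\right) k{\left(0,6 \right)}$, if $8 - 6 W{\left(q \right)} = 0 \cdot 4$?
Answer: $- \frac{10582}{3} \approx -3527.3$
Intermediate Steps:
$W{\left(q \right)} = \frac{4}{3}$ ($W{\left(q \right)} = \frac{4}{3} - \frac{0 \cdot 4}{6} = \frac{4}{3} - 0 = \frac{4}{3} + 0 = \frac{4}{3}$)
$c{\left(h \right)} = -2$ ($c{\left(h \right)} = \left(-2\right) 1 = -2$)
$k{\left(C,K \right)} = 1 + K^{2} - 4 C$ ($k{\left(C,K \right)} = \left(- 4 C + K^{2}\right) + 1 = \left(K^{2} - 4 C\right) + 1 = 1 + K^{2} - 4 C$)
$- 13 \left(\left(W{\left(-1 \right)} + 8\right) + c{\left(-4 \right)}\right) k{\left(0,6 \right)} = - 13 \left(\left(\frac{4}{3} + 8\right) - 2\right) \left(1 + 6^{2} - 0\right) = - 13 \left(\frac{28}{3} - 2\right) \left(1 + 36 + 0\right) = \left(-13\right) \frac{22}{3} \cdot 37 = \left(- \frac{286}{3}\right) 37 = - \frac{10582}{3}$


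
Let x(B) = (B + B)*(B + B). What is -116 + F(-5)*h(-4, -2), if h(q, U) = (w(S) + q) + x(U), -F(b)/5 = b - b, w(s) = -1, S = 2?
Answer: -116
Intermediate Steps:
x(B) = 4*B² (x(B) = (2*B)*(2*B) = 4*B²)
F(b) = 0 (F(b) = -5*(b - b) = -5*0 = 0)
h(q, U) = -1 + q + 4*U² (h(q, U) = (-1 + q) + 4*U² = -1 + q + 4*U²)
-116 + F(-5)*h(-4, -2) = -116 + 0*(-1 - 4 + 4*(-2)²) = -116 + 0*(-1 - 4 + 4*4) = -116 + 0*(-1 - 4 + 16) = -116 + 0*11 = -116 + 0 = -116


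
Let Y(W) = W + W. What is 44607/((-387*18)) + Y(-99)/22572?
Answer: -141449/22059 ≈ -6.4123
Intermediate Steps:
Y(W) = 2*W
44607/((-387*18)) + Y(-99)/22572 = 44607/((-387*18)) + (2*(-99))/22572 = 44607/(-6966) - 198*1/22572 = 44607*(-1/6966) - 1/114 = -14869/2322 - 1/114 = -141449/22059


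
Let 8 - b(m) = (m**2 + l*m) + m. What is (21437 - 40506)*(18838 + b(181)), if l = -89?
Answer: -38385897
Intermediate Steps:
b(m) = 8 - m**2 + 88*m (b(m) = 8 - ((m**2 - 89*m) + m) = 8 - (m**2 - 88*m) = 8 + (-m**2 + 88*m) = 8 - m**2 + 88*m)
(21437 - 40506)*(18838 + b(181)) = (21437 - 40506)*(18838 + (8 - 1*181**2 + 88*181)) = -19069*(18838 + (8 - 1*32761 + 15928)) = -19069*(18838 + (8 - 32761 + 15928)) = -19069*(18838 - 16825) = -19069*2013 = -38385897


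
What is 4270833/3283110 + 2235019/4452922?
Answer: 732097207031/406095354095 ≈ 1.8028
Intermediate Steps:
4270833/3283110 + 2235019/4452922 = 4270833*(1/3283110) + 2235019*(1/4452922) = 474537/364790 + 2235019/4452922 = 732097207031/406095354095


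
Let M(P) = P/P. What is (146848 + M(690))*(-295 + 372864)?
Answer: 54711385081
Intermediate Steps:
M(P) = 1
(146848 + M(690))*(-295 + 372864) = (146848 + 1)*(-295 + 372864) = 146849*372569 = 54711385081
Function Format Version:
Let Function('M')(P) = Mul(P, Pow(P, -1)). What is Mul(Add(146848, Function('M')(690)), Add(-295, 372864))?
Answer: 54711385081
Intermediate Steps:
Function('M')(P) = 1
Mul(Add(146848, Function('M')(690)), Add(-295, 372864)) = Mul(Add(146848, 1), Add(-295, 372864)) = Mul(146849, 372569) = 54711385081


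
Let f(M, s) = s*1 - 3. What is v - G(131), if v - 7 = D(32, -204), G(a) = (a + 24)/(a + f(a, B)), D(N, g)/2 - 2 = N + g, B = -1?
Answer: -42446/127 ≈ -334.22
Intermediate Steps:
f(M, s) = -3 + s (f(M, s) = s - 3 = -3 + s)
D(N, g) = 4 + 2*N + 2*g (D(N, g) = 4 + 2*(N + g) = 4 + (2*N + 2*g) = 4 + 2*N + 2*g)
G(a) = (24 + a)/(-4 + a) (G(a) = (a + 24)/(a + (-3 - 1)) = (24 + a)/(a - 4) = (24 + a)/(-4 + a))
v = -333 (v = 7 + (4 + 2*32 + 2*(-204)) = 7 + (4 + 64 - 408) = 7 - 340 = -333)
v - G(131) = -333 - (24 + 131)/(-4 + 131) = -333 - 155/127 = -42446/127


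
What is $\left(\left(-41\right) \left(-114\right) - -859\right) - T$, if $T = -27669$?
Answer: $33202$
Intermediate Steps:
$\left(\left(-41\right) \left(-114\right) - -859\right) - T = \left(\left(-41\right) \left(-114\right) - -859\right) - -27669 = \left(4674 + 859\right) + 27669 = 5533 + 27669 = 33202$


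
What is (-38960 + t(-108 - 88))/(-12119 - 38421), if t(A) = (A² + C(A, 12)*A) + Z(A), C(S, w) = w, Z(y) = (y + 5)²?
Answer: -6717/10108 ≈ -0.66452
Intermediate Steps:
Z(y) = (5 + y)²
t(A) = A² + (5 + A)² + 12*A (t(A) = (A² + 12*A) + (5 + A)² = A² + (5 + A)² + 12*A)
(-38960 + t(-108 - 88))/(-12119 - 38421) = (-38960 + (25 + 2*(-108 - 88)² + 22*(-108 - 88)))/(-12119 - 38421) = (-38960 + (25 + 2*(-196)² + 22*(-196)))/(-50540) = (-38960 + (25 + 2*38416 - 4312))*(-1/50540) = (-38960 + (25 + 76832 - 4312))*(-1/50540) = (-38960 + 72545)*(-1/50540) = 33585*(-1/50540) = -6717/10108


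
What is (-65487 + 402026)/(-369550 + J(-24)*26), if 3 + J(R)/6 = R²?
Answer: -336539/280162 ≈ -1.2012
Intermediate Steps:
J(R) = -18 + 6*R²
(-65487 + 402026)/(-369550 + J(-24)*26) = (-65487 + 402026)/(-369550 + (-18 + 6*(-24)²)*26) = 336539/(-369550 + (-18 + 6*576)*26) = 336539/(-369550 + (-18 + 3456)*26) = 336539/(-369550 + 3438*26) = 336539/(-369550 + 89388) = 336539/(-280162) = 336539*(-1/280162) = -336539/280162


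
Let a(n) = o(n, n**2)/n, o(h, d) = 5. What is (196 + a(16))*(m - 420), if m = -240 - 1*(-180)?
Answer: -94230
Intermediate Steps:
a(n) = 5/n
m = -60 (m = -240 + 180 = -60)
(196 + a(16))*(m - 420) = (196 + 5/16)*(-60 - 420) = (196 + 5*(1/16))*(-480) = (196 + 5/16)*(-480) = (3141/16)*(-480) = -94230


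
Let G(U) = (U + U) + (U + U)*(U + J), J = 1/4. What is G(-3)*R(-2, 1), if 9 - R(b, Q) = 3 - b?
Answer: 42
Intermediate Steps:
J = ¼ ≈ 0.25000
R(b, Q) = 6 + b (R(b, Q) = 9 - (3 - b) = 9 + (-3 + b) = 6 + b)
G(U) = 2*U + 2*U*(¼ + U) (G(U) = (U + U) + (U + U)*(U + ¼) = 2*U + (2*U)*(¼ + U) = 2*U + 2*U*(¼ + U))
G(-3)*R(-2, 1) = ((½)*(-3)*(5 + 4*(-3)))*(6 - 2) = ((½)*(-3)*(5 - 12))*4 = ((½)*(-3)*(-7))*4 = (21/2)*4 = 42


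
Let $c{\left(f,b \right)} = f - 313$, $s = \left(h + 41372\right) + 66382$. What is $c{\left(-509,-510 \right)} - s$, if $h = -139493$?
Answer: $30917$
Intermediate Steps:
$s = -31739$ ($s = \left(-139493 + 41372\right) + 66382 = -98121 + 66382 = -31739$)
$c{\left(f,b \right)} = -313 + f$ ($c{\left(f,b \right)} = f - 313 = -313 + f$)
$c{\left(-509,-510 \right)} - s = \left(-313 - 509\right) - -31739 = -822 + 31739 = 30917$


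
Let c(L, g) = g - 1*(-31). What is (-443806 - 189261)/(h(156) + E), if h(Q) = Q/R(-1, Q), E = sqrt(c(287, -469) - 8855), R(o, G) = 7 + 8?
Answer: -164597420/235029 + 15826675*I*sqrt(9293)/235029 ≈ -700.33 + 6491.5*I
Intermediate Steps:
R(o, G) = 15
c(L, g) = 31 + g (c(L, g) = g + 31 = 31 + g)
E = I*sqrt(9293) (E = sqrt((31 - 469) - 8855) = sqrt(-438 - 8855) = sqrt(-9293) = I*sqrt(9293) ≈ 96.4*I)
h(Q) = Q/15
(-443806 - 189261)/(h(156) + E) = (-443806 - 189261)/((1/15)*156 + I*sqrt(9293)) = -633067/(52/5 + I*sqrt(9293))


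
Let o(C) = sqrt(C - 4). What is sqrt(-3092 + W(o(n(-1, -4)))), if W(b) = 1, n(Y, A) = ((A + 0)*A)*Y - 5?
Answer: I*sqrt(3091) ≈ 55.597*I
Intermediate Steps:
n(Y, A) = -5 + Y*A**2 (n(Y, A) = (A*A)*Y - 5 = A**2*Y - 5 = Y*A**2 - 5 = -5 + Y*A**2)
o(C) = sqrt(-4 + C)
sqrt(-3092 + W(o(n(-1, -4)))) = sqrt(-3092 + 1) = sqrt(-3091) = I*sqrt(3091)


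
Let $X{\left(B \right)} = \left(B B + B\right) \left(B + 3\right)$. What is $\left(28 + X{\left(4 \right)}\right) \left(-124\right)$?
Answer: $-20832$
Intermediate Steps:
$X{\left(B \right)} = \left(3 + B\right) \left(B + B^{2}\right)$ ($X{\left(B \right)} = \left(B^{2} + B\right) \left(3 + B\right) = \left(B + B^{2}\right) \left(3 + B\right) = \left(3 + B\right) \left(B + B^{2}\right)$)
$\left(28 + X{\left(4 \right)}\right) \left(-124\right) = \left(28 + 4 \left(3 + 4^{2} + 4 \cdot 4\right)\right) \left(-124\right) = \left(28 + 4 \left(3 + 16 + 16\right)\right) \left(-124\right) = \left(28 + 4 \cdot 35\right) \left(-124\right) = \left(28 + 140\right) \left(-124\right) = 168 \left(-124\right) = -20832$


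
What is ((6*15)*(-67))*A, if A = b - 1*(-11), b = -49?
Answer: 229140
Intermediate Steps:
A = -38 (A = -49 - 1*(-11) = -49 + 11 = -38)
((6*15)*(-67))*A = ((6*15)*(-67))*(-38) = (90*(-67))*(-38) = -6030*(-38) = 229140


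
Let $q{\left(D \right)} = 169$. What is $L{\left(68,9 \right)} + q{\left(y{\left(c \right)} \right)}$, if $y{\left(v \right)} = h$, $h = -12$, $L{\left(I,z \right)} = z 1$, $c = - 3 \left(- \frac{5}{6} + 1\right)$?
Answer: $178$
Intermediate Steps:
$c = - \frac{1}{2}$ ($c = - 3 \left(\left(-5\right) \frac{1}{6} + 1\right) = - 3 \left(- \frac{5}{6} + 1\right) = \left(-3\right) \frac{1}{6} = - \frac{1}{2} \approx -0.5$)
$L{\left(I,z \right)} = z$
$y{\left(v \right)} = -12$
$L{\left(68,9 \right)} + q{\left(y{\left(c \right)} \right)} = 9 + 169 = 178$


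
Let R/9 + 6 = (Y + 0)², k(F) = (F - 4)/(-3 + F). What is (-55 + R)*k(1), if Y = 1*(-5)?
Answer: 174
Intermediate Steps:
Y = -5
k(F) = (-4 + F)/(-3 + F)
R = 171 (R = -54 + 9*(-5 + 0)² = -54 + 9*(-5)² = -54 + 9*25 = -54 + 225 = 171)
(-55 + R)*k(1) = (-55 + 171)*((-4 + 1)/(-3 + 1)) = 116*(-3/(-2)) = 116*(-½*(-3)) = 116*(3/2) = 174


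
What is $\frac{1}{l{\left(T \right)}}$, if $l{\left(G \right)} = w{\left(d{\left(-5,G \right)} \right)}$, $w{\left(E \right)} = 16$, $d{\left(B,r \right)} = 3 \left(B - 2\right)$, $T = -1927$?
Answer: $\frac{1}{16} \approx 0.0625$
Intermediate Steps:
$d{\left(B,r \right)} = -6 + 3 B$ ($d{\left(B,r \right)} = 3 \left(-2 + B\right) = -6 + 3 B$)
$l{\left(G \right)} = 16$
$\frac{1}{l{\left(T \right)}} = \frac{1}{16}$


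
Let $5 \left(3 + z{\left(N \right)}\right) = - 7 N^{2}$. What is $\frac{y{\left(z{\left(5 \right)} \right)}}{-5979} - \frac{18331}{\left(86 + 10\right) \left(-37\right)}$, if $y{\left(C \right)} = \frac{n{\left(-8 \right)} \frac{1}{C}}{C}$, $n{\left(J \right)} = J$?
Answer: $\frac{13188661931}{2555568096} \approx 5.1608$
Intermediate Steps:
$z{\left(N \right)} = -3 - \frac{7 N^{2}}{5}$ ($z{\left(N \right)} = -3 + \frac{\left(-7\right) N^{2}}{5} = -3 - \frac{7 N^{2}}{5}$)
$y{\left(C \right)} = - \frac{8}{C^{2}}$ ($y{\left(C \right)} = \frac{\left(-8\right) \frac{1}{C}}{C} = - \frac{8}{C^{2}}$)
$\frac{y{\left(z{\left(5 \right)} \right)}}{-5979} - \frac{18331}{\left(86 + 10\right) \left(-37\right)} = \frac{\left(-8\right) \frac{1}{\left(-3 - \frac{7 \cdot 5^{2}}{5}\right)^{2}}}{-5979} - \frac{18331}{\left(86 + 10\right) \left(-37\right)} = - \frac{8}{\left(-3 - 35\right)^{2}} \left(- \frac{1}{5979}\right) - \frac{18331}{96 \left(-37\right)} = - \frac{8}{\left(-3 - 35\right)^{2}} \left(- \frac{1}{5979}\right) - \frac{18331}{-3552} = - \frac{8}{1444} \left(- \frac{1}{5979}\right) - - \frac{18331}{3552} = \left(-8\right) \frac{1}{1444} \left(- \frac{1}{5979}\right) + \frac{18331}{3552} = \left(- \frac{2}{361}\right) \left(- \frac{1}{5979}\right) + \frac{18331}{3552} = \frac{2}{2158419} + \frac{18331}{3552} = \frac{13188661931}{2555568096}$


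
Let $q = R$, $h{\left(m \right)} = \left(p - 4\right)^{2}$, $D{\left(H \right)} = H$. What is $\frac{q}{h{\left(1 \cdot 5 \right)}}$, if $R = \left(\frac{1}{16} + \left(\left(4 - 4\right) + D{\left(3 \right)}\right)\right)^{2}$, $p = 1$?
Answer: $\frac{2401}{2304} \approx 1.0421$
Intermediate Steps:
$h{\left(m \right)} = 9$ ($h{\left(m \right)} = \left(1 - 4\right)^{2} = \left(-3\right)^{2} = 9$)
$R = \frac{2401}{256}$ ($R = \left(\frac{1}{16} + \left(\left(4 - 4\right) + 3\right)\right)^{2} = \left(\frac{1}{16} + \left(0 + 3\right)\right)^{2} = \left(\frac{1}{16} + 3\right)^{2} = \left(\frac{49}{16}\right)^{2} = \frac{2401}{256} \approx 9.3789$)
$q = \frac{2401}{256} \approx 9.3789$
$\frac{q}{h{\left(1 \cdot 5 \right)}} = \frac{2401}{256 \cdot 9} = \frac{2401}{256} \cdot \frac{1}{9} = \frac{2401}{2304}$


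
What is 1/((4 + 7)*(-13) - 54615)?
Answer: -1/54758 ≈ -1.8262e-5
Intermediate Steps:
1/((4 + 7)*(-13) - 54615) = 1/(11*(-13) - 54615) = 1/(-143 - 54615) = 1/(-54758) = -1/54758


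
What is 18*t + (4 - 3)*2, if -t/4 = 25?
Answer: -1798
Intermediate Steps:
t = -100 (t = -4*25 = -100)
18*t + (4 - 3)*2 = 18*(-100) + (4 - 3)*2 = -1800 + 1*2 = -1800 + 2 = -1798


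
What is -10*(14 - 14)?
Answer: 0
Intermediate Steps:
-10*(14 - 14) = -10*0 = 0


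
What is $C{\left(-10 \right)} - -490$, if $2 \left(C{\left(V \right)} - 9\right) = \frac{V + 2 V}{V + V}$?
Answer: $\frac{1999}{4} \approx 499.75$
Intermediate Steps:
$C{\left(V \right)} = \frac{39}{4}$ ($C{\left(V \right)} = 9 + \frac{\left(V + 2 V\right) \frac{1}{V + V}}{2} = 9 + \frac{3 V \frac{1}{2 V}}{2} = 9 + \frac{1}{2} \cdot \frac{3}{2} = 9 + \frac{3}{4} = \frac{39}{4}$)
$C{\left(-10 \right)} - -490 = \frac{39}{4} - -490 = \frac{39}{4} + 490 = \frac{1999}{4}$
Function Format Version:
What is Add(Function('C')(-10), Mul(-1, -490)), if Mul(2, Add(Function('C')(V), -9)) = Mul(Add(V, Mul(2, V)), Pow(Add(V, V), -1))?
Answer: Rational(1999, 4) ≈ 499.75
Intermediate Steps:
Function('C')(V) = Rational(39, 4) (Function('C')(V) = Add(9, Mul(Rational(1, 2), Mul(Add(V, Mul(2, V)), Pow(Add(V, V), -1)))) = Add(9, Mul(Rational(1, 2), Mul(Mul(3, V), Pow(Mul(2, V), -1)))) = Add(9, Mul(Rational(1, 2), Mul(Mul(3, V), Mul(Rational(1, 2), Pow(V, -1))))) = Add(9, Mul(Rational(1, 2), Rational(3, 2))) = Add(9, Rational(3, 4)) = Rational(39, 4))
Add(Function('C')(-10), Mul(-1, -490)) = Add(Rational(39, 4), Mul(-1, -490)) = Add(Rational(39, 4), 490) = Rational(1999, 4)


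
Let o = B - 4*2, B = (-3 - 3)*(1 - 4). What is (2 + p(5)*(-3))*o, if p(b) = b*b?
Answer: -730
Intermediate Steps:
p(b) = b²
B = 18 (B = -6*(-3) = 18)
o = 10 (o = 18 - 4*2 = 18 - 8 = 10)
(2 + p(5)*(-3))*o = (2 + 5²*(-3))*10 = (2 + 25*(-3))*10 = (2 - 75)*10 = -73*10 = -730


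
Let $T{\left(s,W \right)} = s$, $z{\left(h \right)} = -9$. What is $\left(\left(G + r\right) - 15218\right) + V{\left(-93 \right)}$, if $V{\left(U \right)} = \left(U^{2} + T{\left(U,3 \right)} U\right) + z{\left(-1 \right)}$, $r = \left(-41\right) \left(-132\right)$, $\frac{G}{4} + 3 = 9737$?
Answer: $46419$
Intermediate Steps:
$G = 38936$ ($G = -12 + 4 \cdot 9737 = -12 + 38948 = 38936$)
$r = 5412$
$V{\left(U \right)} = -9 + 2 U^{2}$ ($V{\left(U \right)} = \left(U^{2} + U U\right) - 9 = \left(U^{2} + U^{2}\right) - 9 = 2 U^{2} - 9 = -9 + 2 U^{2}$)
$\left(\left(G + r\right) - 15218\right) + V{\left(-93 \right)} = \left(\left(38936 + 5412\right) - 15218\right) - \left(9 - 2 \left(-93\right)^{2}\right) = \left(44348 - 15218\right) + \left(-9 + 2 \cdot 8649\right) = 29130 + \left(-9 + 17298\right) = 29130 + 17289 = 46419$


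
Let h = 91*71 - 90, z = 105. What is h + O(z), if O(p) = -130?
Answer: 6241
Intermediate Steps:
h = 6371 (h = 6461 - 90 = 6371)
h + O(z) = 6371 - 130 = 6241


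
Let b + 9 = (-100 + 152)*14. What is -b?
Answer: -719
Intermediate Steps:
b = 719 (b = -9 + (-100 + 152)*14 = -9 + 52*14 = -9 + 728 = 719)
-b = -1*719 = -719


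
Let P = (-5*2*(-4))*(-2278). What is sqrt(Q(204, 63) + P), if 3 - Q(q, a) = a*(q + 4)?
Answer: I*sqrt(104221) ≈ 322.83*I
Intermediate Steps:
Q(q, a) = 3 - a*(4 + q) (Q(q, a) = 3 - a*(q + 4) = 3 - a*(4 + q))
P = -91120 (P = -10*(-4)*(-2278) = 40*(-2278) = -91120)
sqrt(Q(204, 63) + P) = sqrt((3 - 4*63 - 1*63*204) - 91120) = sqrt((3 - 252 - 12852) - 91120) = sqrt(-13101 - 91120) = sqrt(-104221) = I*sqrt(104221)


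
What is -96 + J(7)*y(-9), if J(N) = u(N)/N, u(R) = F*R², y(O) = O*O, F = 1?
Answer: 471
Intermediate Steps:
y(O) = O²
u(R) = R² (u(R) = 1*R² = R²)
J(N) = N (J(N) = N²/N = N)
-96 + J(7)*y(-9) = -96 + 7*(-9)² = -96 + 7*81 = -96 + 567 = 471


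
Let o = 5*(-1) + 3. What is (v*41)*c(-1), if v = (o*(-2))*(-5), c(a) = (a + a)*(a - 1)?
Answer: -3280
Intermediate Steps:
o = -2 (o = -5 + 3 = -2)
c(a) = 2*a*(-1 + a) (c(a) = (2*a)*(-1 + a) = 2*a*(-1 + a))
v = -20 (v = -2*(-2)*(-5) = 4*(-5) = -20)
(v*41)*c(-1) = (-20*41)*(2*(-1)*(-1 - 1)) = -1640*(-1)*(-2) = -820*4 = -3280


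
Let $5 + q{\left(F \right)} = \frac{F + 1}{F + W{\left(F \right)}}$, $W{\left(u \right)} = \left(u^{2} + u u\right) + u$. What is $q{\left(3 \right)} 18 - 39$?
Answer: $-126$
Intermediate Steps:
$W{\left(u \right)} = u + 2 u^{2}$ ($W{\left(u \right)} = \left(u^{2} + u^{2}\right) + u = 2 u^{2} + u = u + 2 u^{2}$)
$q{\left(F \right)} = -5 + \frac{1 + F}{F + F \left(1 + 2 F\right)}$ ($q{\left(F \right)} = -5 + \frac{F + 1}{F + F \left(1 + 2 F\right)} = -5 + \frac{1 + F}{F + F \left(1 + 2 F\right)}$)
$q{\left(3 \right)} 18 - 39 = \left(-5 + \frac{1}{2 \cdot 3}\right) 18 - 39 = \left(-5 + \frac{1}{2} \cdot \frac{1}{3}\right) 18 - 39 = \left(-5 + \frac{1}{6}\right) 18 - 39 = \left(- \frac{29}{6}\right) 18 - 39 = -87 - 39 = -126$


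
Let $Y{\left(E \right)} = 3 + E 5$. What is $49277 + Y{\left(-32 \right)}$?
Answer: $49120$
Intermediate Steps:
$Y{\left(E \right)} = 3 + 5 E$
$49277 + Y{\left(-32 \right)} = 49277 + \left(3 + 5 \left(-32\right)\right) = 49277 + \left(3 - 160\right) = 49277 - 157 = 49120$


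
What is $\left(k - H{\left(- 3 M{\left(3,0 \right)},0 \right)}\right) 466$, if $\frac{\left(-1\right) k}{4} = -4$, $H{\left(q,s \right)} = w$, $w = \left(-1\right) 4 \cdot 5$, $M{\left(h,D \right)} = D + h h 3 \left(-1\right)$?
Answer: $16776$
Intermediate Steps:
$M{\left(h,D \right)} = D - 3 h^{2}$ ($M{\left(h,D \right)} = D + h^{2} \cdot 3 \left(-1\right) = D + 3 h^{2} \left(-1\right) = D - 3 h^{2}$)
$w = -20$ ($w = \left(-4\right) 5 = -20$)
$H{\left(q,s \right)} = -20$
$k = 16$ ($k = \left(-4\right) \left(-4\right) = 16$)
$\left(k - H{\left(- 3 M{\left(3,0 \right)},0 \right)}\right) 466 = \left(16 - -20\right) 466 = \left(16 + 20\right) 466 = 36 \cdot 466 = 16776$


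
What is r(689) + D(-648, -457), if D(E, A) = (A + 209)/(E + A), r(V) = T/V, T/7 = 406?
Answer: 254714/58565 ≈ 4.3493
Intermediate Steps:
T = 2842 (T = 7*406 = 2842)
r(V) = 2842/V
D(E, A) = (209 + A)/(A + E)
r(689) + D(-648, -457) = 2842/689 + (209 - 457)/(-457 - 648) = 2842*(1/689) - 248/(-1105) = 2842/689 - 1/1105*(-248) = 2842/689 + 248/1105 = 254714/58565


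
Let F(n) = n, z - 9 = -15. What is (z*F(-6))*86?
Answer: 3096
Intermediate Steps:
z = -6 (z = 9 - 15 = -6)
(z*F(-6))*86 = -6*(-6)*86 = 36*86 = 3096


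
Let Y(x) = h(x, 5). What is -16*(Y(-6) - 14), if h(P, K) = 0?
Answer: 224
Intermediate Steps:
Y(x) = 0
-16*(Y(-6) - 14) = -16*(0 - 14) = -16*(-14) = 224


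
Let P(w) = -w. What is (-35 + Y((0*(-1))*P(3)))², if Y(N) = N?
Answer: 1225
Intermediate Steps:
(-35 + Y((0*(-1))*P(3)))² = (-35 + (0*(-1))*(-1*3))² = (-35 + 0*(-3))² = (-35 + 0)² = (-35)² = 1225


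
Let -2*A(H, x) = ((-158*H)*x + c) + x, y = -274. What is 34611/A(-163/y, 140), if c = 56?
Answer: 1580569/295988 ≈ 5.3400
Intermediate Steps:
A(H, x) = -28 - x/2 + 79*H*x (A(H, x) = -(((-158*H)*x + 56) + x)/2 = -((-158*H*x + 56) + x)/2 = -((56 - 158*H*x) + x)/2 = -(56 + x - 158*H*x)/2 = -28 - x/2 + 79*H*x)
34611/A(-163/y, 140) = 34611/(-28 - ½*140 + 79*(-163/(-274))*140) = 34611/(-28 - 70 + 79*(-163*(-1/274))*140) = 34611/(-28 - 70 + 79*(163/274)*140) = 34611/(-28 - 70 + 901390/137) = 34611/(887964/137) = 34611*(137/887964) = 1580569/295988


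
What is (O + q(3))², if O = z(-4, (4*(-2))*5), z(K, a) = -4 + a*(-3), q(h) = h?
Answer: 14161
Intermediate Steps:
z(K, a) = -4 - 3*a
O = 116 (O = -4 - 3*4*(-2)*5 = -4 - (-24)*5 = -4 - 3*(-40) = -4 + 120 = 116)
(O + q(3))² = (116 + 3)² = 119² = 14161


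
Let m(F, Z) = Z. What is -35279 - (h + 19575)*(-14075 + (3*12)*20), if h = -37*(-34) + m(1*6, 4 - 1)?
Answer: 278229501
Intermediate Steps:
h = 1261 (h = -37*(-34) + (4 - 1) = 1258 + 3 = 1261)
-35279 - (h + 19575)*(-14075 + (3*12)*20) = -35279 - (1261 + 19575)*(-14075 + (3*12)*20) = -35279 - 20836*(-14075 + 36*20) = -35279 - 20836*(-14075 + 720) = -35279 - 20836*(-13355) = -35279 - 1*(-278264780) = -35279 + 278264780 = 278229501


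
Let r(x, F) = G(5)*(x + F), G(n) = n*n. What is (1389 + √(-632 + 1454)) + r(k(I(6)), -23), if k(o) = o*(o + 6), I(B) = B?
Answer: 2614 + √822 ≈ 2642.7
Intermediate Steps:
G(n) = n²
k(o) = o*(6 + o)
r(x, F) = 25*F + 25*x (r(x, F) = 5²*(x + F) = 25*(F + x) = 25*F + 25*x)
(1389 + √(-632 + 1454)) + r(k(I(6)), -23) = (1389 + √(-632 + 1454)) + (25*(-23) + 25*(6*(6 + 6))) = (1389 + √822) + (-575 + 25*(6*12)) = (1389 + √822) + (-575 + 25*72) = (1389 + √822) + (-575 + 1800) = (1389 + √822) + 1225 = 2614 + √822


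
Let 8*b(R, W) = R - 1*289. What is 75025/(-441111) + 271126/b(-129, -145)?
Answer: -43491120379/8381109 ≈ -5189.2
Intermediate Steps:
b(R, W) = -289/8 + R/8 (b(R, W) = (R - 1*289)/8 = (R - 289)/8 = (-289 + R)/8 = -289/8 + R/8)
75025/(-441111) + 271126/b(-129, -145) = 75025/(-441111) + 271126/(-289/8 + (1/8)*(-129)) = 75025*(-1/441111) + 271126/(-289/8 - 129/8) = -75025/441111 + 271126/(-209/4) = -75025/441111 + 271126*(-4/209) = -75025/441111 - 1084504/209 = -43491120379/8381109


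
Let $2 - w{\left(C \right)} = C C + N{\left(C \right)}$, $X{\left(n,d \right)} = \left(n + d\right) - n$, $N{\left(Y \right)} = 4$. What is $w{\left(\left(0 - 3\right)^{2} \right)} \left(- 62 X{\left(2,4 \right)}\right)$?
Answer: $20584$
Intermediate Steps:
$X{\left(n,d \right)} = d$ ($X{\left(n,d \right)} = \left(d + n\right) - n = d$)
$w{\left(C \right)} = -2 - C^{2}$ ($w{\left(C \right)} = 2 - \left(C C + 4\right) = 2 - \left(C^{2} + 4\right) = 2 - \left(4 + C^{2}\right) = -2 - C^{2}$)
$w{\left(\left(0 - 3\right)^{2} \right)} \left(- 62 X{\left(2,4 \right)}\right) = \left(-2 - \left(\left(0 - 3\right)^{2}\right)^{2}\right) \left(\left(-62\right) 4\right) = \left(-2 - \left(\left(-3\right)^{2}\right)^{2}\right) \left(-248\right) = \left(-2 - 9^{2}\right) \left(-248\right) = \left(-2 - 81\right) \left(-248\right) = \left(-83\right) \left(-248\right) = 20584$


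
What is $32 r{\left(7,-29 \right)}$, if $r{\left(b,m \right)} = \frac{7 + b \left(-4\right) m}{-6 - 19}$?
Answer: $- \frac{26208}{25} \approx -1048.3$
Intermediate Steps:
$r{\left(b,m \right)} = - \frac{7}{25} + \frac{4 b m}{25}$ ($r{\left(b,m \right)} = \frac{7 + - 4 b m}{-25} = \left(7 - 4 b m\right) \left(- \frac{1}{25}\right) = - \frac{7}{25} + \frac{4 b m}{25}$)
$32 r{\left(7,-29 \right)} = 32 \left(- \frac{7}{25} + \frac{4}{25} \cdot 7 \left(-29\right)\right) = 32 \left(- \frac{7}{25} - \frac{812}{25}\right) = 32 \left(- \frac{819}{25}\right) = - \frac{26208}{25}$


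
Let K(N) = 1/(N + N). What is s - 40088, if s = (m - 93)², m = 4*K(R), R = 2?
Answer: -31624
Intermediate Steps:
K(N) = 1/(2*N)
m = 1 (m = 4*((½)/2) = 4*((½)*(½)) = 4*(¼) = 1)
s = 8464 (s = (1 - 93)² = (-92)² = 8464)
s - 40088 = 8464 - 40088 = -31624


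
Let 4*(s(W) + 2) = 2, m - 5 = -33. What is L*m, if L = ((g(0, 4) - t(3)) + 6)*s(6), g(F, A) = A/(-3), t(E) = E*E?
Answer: -182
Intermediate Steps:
t(E) = E**2
g(F, A) = -A/3 (g(F, A) = A*(-1/3) = -A/3)
m = -28 (m = 5 - 33 = -28)
s(W) = -3/2 (s(W) = -2 + (1/4)*2 = -2 + 1/2 = -3/2)
L = 13/2 (L = ((-1/3*4 - 1*3**2) + 6)*(-3/2) = ((-4/3 - 1*9) + 6)*(-3/2) = ((-4/3 - 9) + 6)*(-3/2) = (-31/3 + 6)*(-3/2) = -13/3*(-3/2) = 13/2 ≈ 6.5000)
L*m = (13/2)*(-28) = -182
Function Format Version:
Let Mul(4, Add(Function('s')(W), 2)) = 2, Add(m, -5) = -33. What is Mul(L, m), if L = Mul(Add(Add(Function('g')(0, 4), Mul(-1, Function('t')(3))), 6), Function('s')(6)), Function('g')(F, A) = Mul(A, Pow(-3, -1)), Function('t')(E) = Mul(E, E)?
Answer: -182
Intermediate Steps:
Function('t')(E) = Pow(E, 2)
Function('g')(F, A) = Mul(Rational(-1, 3), A) (Function('g')(F, A) = Mul(A, Rational(-1, 3)) = Mul(Rational(-1, 3), A))
m = -28 (m = Add(5, -33) = -28)
Function('s')(W) = Rational(-3, 2) (Function('s')(W) = Add(-2, Mul(Rational(1, 4), 2)) = Add(-2, Rational(1, 2)) = Rational(-3, 2))
L = Rational(13, 2) (L = Mul(Add(Add(Mul(Rational(-1, 3), 4), Mul(-1, Pow(3, 2))), 6), Rational(-3, 2)) = Mul(Add(Add(Rational(-4, 3), Mul(-1, 9)), 6), Rational(-3, 2)) = Mul(Add(Add(Rational(-4, 3), -9), 6), Rational(-3, 2)) = Mul(Add(Rational(-31, 3), 6), Rational(-3, 2)) = Mul(Rational(-13, 3), Rational(-3, 2)) = Rational(13, 2) ≈ 6.5000)
Mul(L, m) = Mul(Rational(13, 2), -28) = -182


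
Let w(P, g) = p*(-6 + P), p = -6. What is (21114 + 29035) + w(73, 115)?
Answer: 49747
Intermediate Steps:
w(P, g) = 36 - 6*P (w(P, g) = -6*(-6 + P) = 36 - 6*P)
(21114 + 29035) + w(73, 115) = (21114 + 29035) + (36 - 6*73) = 50149 + (36 - 438) = 50149 - 402 = 49747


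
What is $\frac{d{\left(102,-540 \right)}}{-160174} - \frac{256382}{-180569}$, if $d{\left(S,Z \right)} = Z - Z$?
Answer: $\frac{256382}{180569} \approx 1.4199$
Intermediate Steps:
$d{\left(S,Z \right)} = 0$
$\frac{d{\left(102,-540 \right)}}{-160174} - \frac{256382}{-180569} = \frac{0}{-160174} - \frac{256382}{-180569} = 0 \left(- \frac{1}{160174}\right) - - \frac{256382}{180569} = 0 + \frac{256382}{180569} = \frac{256382}{180569}$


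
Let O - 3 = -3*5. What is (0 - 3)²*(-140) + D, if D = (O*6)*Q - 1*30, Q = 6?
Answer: -1722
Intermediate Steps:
O = -12 (O = 3 - 3*5 = 3 - 15 = -12)
D = -462 (D = -12*6*6 - 1*30 = -72*6 - 30 = -432 - 30 = -462)
(0 - 3)²*(-140) + D = (0 - 3)²*(-140) - 462 = (-3)²*(-140) - 462 = 9*(-140) - 462 = -1260 - 462 = -1722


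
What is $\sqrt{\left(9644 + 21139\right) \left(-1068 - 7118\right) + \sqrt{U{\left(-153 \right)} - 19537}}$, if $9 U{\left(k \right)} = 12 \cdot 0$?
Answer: $\sqrt{-251989638 + i \sqrt{19537}} \approx 0.005 + 15874.0 i$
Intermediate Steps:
$U{\left(k \right)} = 0$ ($U{\left(k \right)} = \frac{12 \cdot 0}{9} = \frac{1}{9} \cdot 0 = 0$)
$\sqrt{\left(9644 + 21139\right) \left(-1068 - 7118\right) + \sqrt{U{\left(-153 \right)} - 19537}} = \sqrt{\left(9644 + 21139\right) \left(-1068 - 7118\right) + \sqrt{0 - 19537}} = \sqrt{30783 \left(-8186\right) + \sqrt{-19537}} = \sqrt{-251989638 + i \sqrt{19537}}$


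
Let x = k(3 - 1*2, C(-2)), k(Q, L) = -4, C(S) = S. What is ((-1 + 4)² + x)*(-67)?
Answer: -335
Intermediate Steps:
x = -4
((-1 + 4)² + x)*(-67) = ((-1 + 4)² - 4)*(-67) = (3² - 4)*(-67) = (9 - 4)*(-67) = 5*(-67) = -335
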